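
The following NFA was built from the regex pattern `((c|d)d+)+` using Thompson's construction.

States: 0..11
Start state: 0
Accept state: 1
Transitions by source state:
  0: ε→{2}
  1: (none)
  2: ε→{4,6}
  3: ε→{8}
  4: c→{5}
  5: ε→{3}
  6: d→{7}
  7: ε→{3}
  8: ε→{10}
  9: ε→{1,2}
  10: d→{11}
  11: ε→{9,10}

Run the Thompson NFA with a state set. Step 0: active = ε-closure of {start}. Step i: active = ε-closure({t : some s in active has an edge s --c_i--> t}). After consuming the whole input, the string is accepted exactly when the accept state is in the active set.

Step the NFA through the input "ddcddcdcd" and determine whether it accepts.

initial (ε-close {0}): {0,2,4,6}
'd' @ 1: {3,7,8,10}
'd' @ 2: {1,2,4,6,9,10,11}  ✓accept
'c' @ 3: {3,5,8,10}
'd' @ 4: {1,2,4,6,9,10,11}  ✓accept
'd' @ 5: {1,2,3,4,6,7,8,9,10,11}  ✓accept
'c' @ 6: {3,5,8,10}
'd' @ 7: {1,2,4,6,9,10,11}  ✓accept
'c' @ 8: {3,5,8,10}
'd' @ 9: {1,2,4,6,9,10,11}  ✓accept
end set {1,2,4,6,9,10,11} — state 1 in

Answer: ACCEPT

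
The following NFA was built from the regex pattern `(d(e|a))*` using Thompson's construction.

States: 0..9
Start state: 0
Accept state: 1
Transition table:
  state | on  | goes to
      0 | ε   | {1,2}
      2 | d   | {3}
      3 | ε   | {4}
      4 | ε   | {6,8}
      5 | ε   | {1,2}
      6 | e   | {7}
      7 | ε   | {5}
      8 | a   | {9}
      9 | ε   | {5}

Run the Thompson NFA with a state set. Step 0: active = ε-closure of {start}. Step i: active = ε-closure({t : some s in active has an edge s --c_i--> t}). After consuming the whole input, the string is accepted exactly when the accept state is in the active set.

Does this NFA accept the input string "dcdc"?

Answer: REJECT

Trace:
initial (ε-close {0}): {0,1,2}
'd' @ 1: {3,4,6,8}
'c' @ 2: {}  — state set empty
rest 'dc' ignored (set empty)
after full input: {}  (accept=1 not in)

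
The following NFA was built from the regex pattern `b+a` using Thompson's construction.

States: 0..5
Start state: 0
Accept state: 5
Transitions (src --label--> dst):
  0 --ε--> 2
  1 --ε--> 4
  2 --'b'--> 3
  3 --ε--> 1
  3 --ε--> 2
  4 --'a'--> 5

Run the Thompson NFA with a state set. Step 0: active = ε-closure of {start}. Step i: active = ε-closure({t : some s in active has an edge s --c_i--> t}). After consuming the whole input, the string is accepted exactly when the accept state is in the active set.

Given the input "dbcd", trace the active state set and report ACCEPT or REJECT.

initial (ε-close {0}): {0,2}
'd' @ 1: {}  — dead — no transitions
rest 'bcd' ignored (set empty)
after full input: {}  (accept=5 not in)

Answer: REJECT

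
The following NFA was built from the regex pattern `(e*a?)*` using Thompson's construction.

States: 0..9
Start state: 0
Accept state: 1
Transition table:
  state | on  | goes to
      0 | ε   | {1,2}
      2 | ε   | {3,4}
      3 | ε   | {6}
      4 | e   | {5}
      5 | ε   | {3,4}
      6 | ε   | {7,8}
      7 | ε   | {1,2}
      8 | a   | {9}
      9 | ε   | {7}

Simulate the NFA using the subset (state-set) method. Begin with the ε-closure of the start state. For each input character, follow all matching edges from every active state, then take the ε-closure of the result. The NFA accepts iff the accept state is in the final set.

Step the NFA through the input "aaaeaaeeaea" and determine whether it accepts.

Answer: ACCEPT

Trace:
initial (ε-close {0}): {0,1,2,3,4,6,7,8}
'a' @ 1: {1,2,3,4,6,7,8,9}  ✓accept
'a' @ 2: {1,2,3,4,6,7,8,9}  ✓accept
'a' @ 3: {1,2,3,4,6,7,8,9}  ✓accept
'e' @ 4: {1,2,3,4,5,6,7,8}  ✓accept
'a' @ 5: {1,2,3,4,6,7,8,9}  ✓accept
'a' @ 6: {1,2,3,4,6,7,8,9}  ✓accept
'e' @ 7: {1,2,3,4,5,6,7,8}  ✓accept
'e' @ 8: {1,2,3,4,5,6,7,8}  ✓accept
'a' @ 9: {1,2,3,4,6,7,8,9}  ✓accept
'e' @ 10: {1,2,3,4,5,6,7,8}  ✓accept
'a' @ 11: {1,2,3,4,6,7,8,9}  ✓accept
final: {1,2,3,4,6,7,8,9}; accept 1 in set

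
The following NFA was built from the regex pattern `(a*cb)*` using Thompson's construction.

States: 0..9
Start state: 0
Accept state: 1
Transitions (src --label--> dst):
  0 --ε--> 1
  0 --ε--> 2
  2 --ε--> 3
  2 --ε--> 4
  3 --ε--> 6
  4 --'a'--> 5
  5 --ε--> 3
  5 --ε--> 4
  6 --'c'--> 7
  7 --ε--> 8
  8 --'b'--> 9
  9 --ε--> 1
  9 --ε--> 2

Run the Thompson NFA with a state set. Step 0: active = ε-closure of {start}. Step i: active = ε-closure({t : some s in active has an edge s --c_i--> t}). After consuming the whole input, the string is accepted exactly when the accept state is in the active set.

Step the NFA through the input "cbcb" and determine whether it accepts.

start: ε-closure({0}) = {0,1,2,3,4,6}
'c' @ 1: {7,8}
'b' @ 2: {1,2,3,4,6,9}  [accepting]
'c' @ 3: {7,8}
'b' @ 4: {1,2,3,4,6,9}  [accepting]
after full input: {1,2,3,4,6,9}  (accept=1 in)

Answer: ACCEPT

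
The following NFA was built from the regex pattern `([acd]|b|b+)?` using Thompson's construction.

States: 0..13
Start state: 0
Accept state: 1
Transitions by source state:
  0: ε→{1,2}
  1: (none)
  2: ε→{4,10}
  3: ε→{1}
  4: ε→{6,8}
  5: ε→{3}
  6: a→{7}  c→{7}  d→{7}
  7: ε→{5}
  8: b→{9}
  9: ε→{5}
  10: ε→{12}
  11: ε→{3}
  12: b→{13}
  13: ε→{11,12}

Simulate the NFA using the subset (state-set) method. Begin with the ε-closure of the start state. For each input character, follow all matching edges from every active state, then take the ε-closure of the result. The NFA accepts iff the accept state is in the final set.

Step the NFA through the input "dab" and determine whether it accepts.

Answer: REJECT

Trace:
start: ε-closure({0}) = {0,1,2,4,6,8,10,12}
'd' @ 1: {1,3,5,7}  [accepting]
'a' @ 2: {}  — state set empty
rest 'b' ignored (set empty)
end set {} — state 1 not in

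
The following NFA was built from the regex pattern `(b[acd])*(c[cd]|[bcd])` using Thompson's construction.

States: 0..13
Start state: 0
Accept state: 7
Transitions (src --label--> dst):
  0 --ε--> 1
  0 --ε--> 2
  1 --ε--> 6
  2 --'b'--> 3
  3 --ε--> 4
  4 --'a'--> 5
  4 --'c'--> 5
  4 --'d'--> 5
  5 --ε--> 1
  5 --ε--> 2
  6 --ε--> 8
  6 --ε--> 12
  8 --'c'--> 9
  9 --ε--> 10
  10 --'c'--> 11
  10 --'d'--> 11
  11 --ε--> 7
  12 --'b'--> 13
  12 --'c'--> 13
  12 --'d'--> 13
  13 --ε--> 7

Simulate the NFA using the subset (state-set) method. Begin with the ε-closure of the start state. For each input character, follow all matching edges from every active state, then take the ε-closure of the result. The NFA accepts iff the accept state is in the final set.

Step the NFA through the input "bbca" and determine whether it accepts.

Answer: REJECT

Steps:
initial (ε-close {0}): {0,1,2,6,8,12}
'b' @ 1: {3,4,7,13}  (accept∈set)
'b' @ 2: {}  — no active states
rest 'ca' ignored (set empty)
after full input: {}  (accept=7 not in)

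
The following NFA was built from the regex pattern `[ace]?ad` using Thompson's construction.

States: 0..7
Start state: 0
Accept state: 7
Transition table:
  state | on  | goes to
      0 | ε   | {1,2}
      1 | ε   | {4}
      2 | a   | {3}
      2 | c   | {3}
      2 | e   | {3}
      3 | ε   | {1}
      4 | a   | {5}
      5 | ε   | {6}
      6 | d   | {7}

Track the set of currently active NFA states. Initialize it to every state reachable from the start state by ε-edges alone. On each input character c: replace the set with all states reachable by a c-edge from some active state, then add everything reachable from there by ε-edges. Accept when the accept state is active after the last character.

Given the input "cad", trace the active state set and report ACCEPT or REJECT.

S₀ = ε-closure({0}) = {0,1,2,4}
'c' @ 1: {1,3,4}
'a' @ 2: {5,6}
'd' @ 3: {7}  (accept∈set)
end set {7} — state 7 in

Answer: ACCEPT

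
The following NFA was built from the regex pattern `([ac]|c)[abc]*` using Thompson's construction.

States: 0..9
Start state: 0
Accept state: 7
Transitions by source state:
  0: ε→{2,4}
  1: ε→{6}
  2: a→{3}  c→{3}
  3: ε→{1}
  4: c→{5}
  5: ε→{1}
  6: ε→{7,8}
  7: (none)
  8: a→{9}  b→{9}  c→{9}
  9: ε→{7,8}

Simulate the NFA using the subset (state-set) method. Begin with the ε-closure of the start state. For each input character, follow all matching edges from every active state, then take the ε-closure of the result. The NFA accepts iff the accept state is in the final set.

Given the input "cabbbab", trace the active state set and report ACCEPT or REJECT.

Answer: ACCEPT

Steps:
initial (ε-close {0}): {0,2,4}
'c' @ 1: {1,3,5,6,7,8}  ✓accept
'a' @ 2: {7,8,9}  ✓accept
'b' @ 3: {7,8,9}  ✓accept
'b' @ 4: {7,8,9}  ✓accept
'b' @ 5: {7,8,9}  ✓accept
'a' @ 6: {7,8,9}  ✓accept
'b' @ 7: {7,8,9}  ✓accept
final: {7,8,9}; accept 7 in set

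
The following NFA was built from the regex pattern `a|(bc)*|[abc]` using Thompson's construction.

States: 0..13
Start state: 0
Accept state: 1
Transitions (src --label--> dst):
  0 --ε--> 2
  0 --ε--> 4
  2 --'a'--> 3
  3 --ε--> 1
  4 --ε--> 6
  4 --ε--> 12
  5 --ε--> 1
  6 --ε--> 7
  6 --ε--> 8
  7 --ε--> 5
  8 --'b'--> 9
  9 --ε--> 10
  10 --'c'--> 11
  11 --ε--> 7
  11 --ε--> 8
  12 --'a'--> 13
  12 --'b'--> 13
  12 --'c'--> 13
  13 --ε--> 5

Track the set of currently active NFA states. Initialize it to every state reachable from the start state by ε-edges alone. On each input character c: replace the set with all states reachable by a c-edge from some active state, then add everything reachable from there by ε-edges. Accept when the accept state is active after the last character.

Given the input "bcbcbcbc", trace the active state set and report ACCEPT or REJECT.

start: ε-closure({0}) = {0,1,2,4,5,6,7,8,12}
'b' @ 1: {1,5,9,10,13}  (accept∈set)
'c' @ 2: {1,5,7,8,11}  (accept∈set)
'b' @ 3: {9,10}
'c' @ 4: {1,5,7,8,11}  (accept∈set)
'b' @ 5: {9,10}
'c' @ 6: {1,5,7,8,11}  (accept∈set)
'b' @ 7: {9,10}
'c' @ 8: {1,5,7,8,11}  (accept∈set)
after full input: {1,5,7,8,11}  (accept=1 in)

Answer: ACCEPT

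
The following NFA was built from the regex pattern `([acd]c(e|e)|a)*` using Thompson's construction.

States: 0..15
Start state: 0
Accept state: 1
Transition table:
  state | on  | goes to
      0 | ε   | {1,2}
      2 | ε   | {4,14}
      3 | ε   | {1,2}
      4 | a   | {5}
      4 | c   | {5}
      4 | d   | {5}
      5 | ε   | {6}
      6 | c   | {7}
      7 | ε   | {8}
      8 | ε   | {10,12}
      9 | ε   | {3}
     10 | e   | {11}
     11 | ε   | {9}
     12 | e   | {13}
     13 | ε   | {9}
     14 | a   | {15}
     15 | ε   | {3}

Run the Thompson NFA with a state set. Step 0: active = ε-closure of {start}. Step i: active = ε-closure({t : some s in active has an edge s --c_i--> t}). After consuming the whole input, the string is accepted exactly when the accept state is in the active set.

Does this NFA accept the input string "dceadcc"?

S₀ = ε-closure({0}) = {0,1,2,4,14}
'd' @ 1: {5,6}
'c' @ 2: {7,8,10,12}
'e' @ 3: {1,2,3,4,9,11,13,14}  (accept∈set)
'a' @ 4: {1,2,3,4,5,6,14,15}  (accept∈set)
'd' @ 5: {5,6}
'c' @ 6: {7,8,10,12}
'c' @ 7: {}  — state set empty
end set {} — state 1 not in

Answer: REJECT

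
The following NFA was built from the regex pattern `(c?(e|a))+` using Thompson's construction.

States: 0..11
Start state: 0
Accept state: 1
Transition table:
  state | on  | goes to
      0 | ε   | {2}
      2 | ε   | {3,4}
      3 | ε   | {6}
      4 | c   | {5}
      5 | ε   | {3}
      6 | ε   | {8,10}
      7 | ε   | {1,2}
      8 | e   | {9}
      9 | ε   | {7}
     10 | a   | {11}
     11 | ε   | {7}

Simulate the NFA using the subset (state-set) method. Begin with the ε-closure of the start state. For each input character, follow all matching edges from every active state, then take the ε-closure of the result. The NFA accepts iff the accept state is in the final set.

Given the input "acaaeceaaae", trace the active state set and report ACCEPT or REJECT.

Answer: ACCEPT

Steps:
start: ε-closure({0}) = {0,2,3,4,6,8,10}
'a' @ 1: {1,2,3,4,6,7,8,10,11}  [accepting]
'c' @ 2: {3,5,6,8,10}
'a' @ 3: {1,2,3,4,6,7,8,10,11}  [accepting]
'a' @ 4: {1,2,3,4,6,7,8,10,11}  [accepting]
'e' @ 5: {1,2,3,4,6,7,8,9,10}  [accepting]
'c' @ 6: {3,5,6,8,10}
'e' @ 7: {1,2,3,4,6,7,8,9,10}  [accepting]
'a' @ 8: {1,2,3,4,6,7,8,10,11}  [accepting]
'a' @ 9: {1,2,3,4,6,7,8,10,11}  [accepting]
'a' @ 10: {1,2,3,4,6,7,8,10,11}  [accepting]
'e' @ 11: {1,2,3,4,6,7,8,9,10}  [accepting]
end set {1,2,3,4,6,7,8,9,10} — state 1 in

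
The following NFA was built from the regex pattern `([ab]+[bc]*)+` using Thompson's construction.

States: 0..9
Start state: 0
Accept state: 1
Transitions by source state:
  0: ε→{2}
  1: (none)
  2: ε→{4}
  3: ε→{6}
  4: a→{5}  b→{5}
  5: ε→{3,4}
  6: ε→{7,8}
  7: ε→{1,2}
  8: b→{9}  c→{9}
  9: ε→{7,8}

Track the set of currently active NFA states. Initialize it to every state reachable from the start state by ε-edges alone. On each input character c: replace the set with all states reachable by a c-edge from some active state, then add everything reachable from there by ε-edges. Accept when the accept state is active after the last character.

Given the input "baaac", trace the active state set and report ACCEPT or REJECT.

Answer: ACCEPT

Trace:
S₀ = ε-closure({0}) = {0,2,4}
'b' @ 1: {1,2,3,4,5,6,7,8}  ✓accept
'a' @ 2: {1,2,3,4,5,6,7,8}  ✓accept
'a' @ 3: {1,2,3,4,5,6,7,8}  ✓accept
'a' @ 4: {1,2,3,4,5,6,7,8}  ✓accept
'c' @ 5: {1,2,4,7,8,9}  ✓accept
final: {1,2,4,7,8,9}; accept 1 in set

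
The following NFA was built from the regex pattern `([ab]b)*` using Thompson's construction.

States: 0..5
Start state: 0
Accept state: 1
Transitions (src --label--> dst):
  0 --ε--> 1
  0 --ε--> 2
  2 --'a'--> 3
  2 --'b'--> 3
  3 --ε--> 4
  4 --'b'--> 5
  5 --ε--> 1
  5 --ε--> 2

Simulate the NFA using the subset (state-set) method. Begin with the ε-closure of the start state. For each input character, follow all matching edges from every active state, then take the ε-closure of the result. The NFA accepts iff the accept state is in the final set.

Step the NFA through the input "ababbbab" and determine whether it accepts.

S₀ = ε-closure({0}) = {0,1,2}
'a' @ 1: {3,4}
'b' @ 2: {1,2,5}  [accepting]
'a' @ 3: {3,4}
'b' @ 4: {1,2,5}  [accepting]
'b' @ 5: {3,4}
'b' @ 6: {1,2,5}  [accepting]
'a' @ 7: {3,4}
'b' @ 8: {1,2,5}  [accepting]
after full input: {1,2,5}  (accept=1 in)

Answer: ACCEPT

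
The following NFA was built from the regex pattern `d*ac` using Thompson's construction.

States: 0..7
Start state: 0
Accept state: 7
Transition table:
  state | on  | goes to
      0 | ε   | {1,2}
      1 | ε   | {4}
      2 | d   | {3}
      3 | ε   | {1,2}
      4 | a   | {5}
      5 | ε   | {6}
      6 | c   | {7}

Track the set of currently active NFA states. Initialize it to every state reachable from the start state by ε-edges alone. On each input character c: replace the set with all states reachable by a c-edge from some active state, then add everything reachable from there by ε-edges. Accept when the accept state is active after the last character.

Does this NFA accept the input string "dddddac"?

Answer: ACCEPT

Derivation:
S₀ = ε-closure({0}) = {0,1,2,4}
'd' @ 1: {1,2,3,4}
'd' @ 2: {1,2,3,4}
'd' @ 3: {1,2,3,4}
'd' @ 4: {1,2,3,4}
'd' @ 5: {1,2,3,4}
'a' @ 6: {5,6}
'c' @ 7: {7}  [accepting]
final: {7}; accept 7 in set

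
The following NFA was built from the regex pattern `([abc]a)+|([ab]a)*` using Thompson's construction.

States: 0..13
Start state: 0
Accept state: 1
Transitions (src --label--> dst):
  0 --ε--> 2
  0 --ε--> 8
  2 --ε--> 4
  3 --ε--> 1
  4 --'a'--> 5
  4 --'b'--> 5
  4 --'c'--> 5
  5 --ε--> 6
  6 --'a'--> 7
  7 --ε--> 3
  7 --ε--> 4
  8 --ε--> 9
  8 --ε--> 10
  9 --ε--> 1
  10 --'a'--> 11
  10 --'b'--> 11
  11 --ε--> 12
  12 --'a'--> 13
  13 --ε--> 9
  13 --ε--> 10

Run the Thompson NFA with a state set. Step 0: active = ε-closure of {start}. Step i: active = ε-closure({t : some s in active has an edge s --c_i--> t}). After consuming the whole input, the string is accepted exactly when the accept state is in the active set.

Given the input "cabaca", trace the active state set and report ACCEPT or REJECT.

start: ε-closure({0}) = {0,1,2,4,8,9,10}
'c' @ 1: {5,6}
'a' @ 2: {1,3,4,7}  ✓accept
'b' @ 3: {5,6}
'a' @ 4: {1,3,4,7}  ✓accept
'c' @ 5: {5,6}
'a' @ 6: {1,3,4,7}  ✓accept
after full input: {1,3,4,7}  (accept=1 in)

Answer: ACCEPT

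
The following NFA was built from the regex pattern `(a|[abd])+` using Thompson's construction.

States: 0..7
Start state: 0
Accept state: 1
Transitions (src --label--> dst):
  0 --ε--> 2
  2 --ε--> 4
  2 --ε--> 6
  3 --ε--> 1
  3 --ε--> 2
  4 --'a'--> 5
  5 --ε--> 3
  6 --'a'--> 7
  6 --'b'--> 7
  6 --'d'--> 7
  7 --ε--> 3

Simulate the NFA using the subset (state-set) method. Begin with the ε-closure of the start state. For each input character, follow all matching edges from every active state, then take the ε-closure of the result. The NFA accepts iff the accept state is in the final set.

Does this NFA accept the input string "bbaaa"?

start: ε-closure({0}) = {0,2,4,6}
'b' @ 1: {1,2,3,4,6,7}  [accepting]
'b' @ 2: {1,2,3,4,6,7}  [accepting]
'a' @ 3: {1,2,3,4,5,6,7}  [accepting]
'a' @ 4: {1,2,3,4,5,6,7}  [accepting]
'a' @ 5: {1,2,3,4,5,6,7}  [accepting]
end set {1,2,3,4,5,6,7} — state 1 in

Answer: ACCEPT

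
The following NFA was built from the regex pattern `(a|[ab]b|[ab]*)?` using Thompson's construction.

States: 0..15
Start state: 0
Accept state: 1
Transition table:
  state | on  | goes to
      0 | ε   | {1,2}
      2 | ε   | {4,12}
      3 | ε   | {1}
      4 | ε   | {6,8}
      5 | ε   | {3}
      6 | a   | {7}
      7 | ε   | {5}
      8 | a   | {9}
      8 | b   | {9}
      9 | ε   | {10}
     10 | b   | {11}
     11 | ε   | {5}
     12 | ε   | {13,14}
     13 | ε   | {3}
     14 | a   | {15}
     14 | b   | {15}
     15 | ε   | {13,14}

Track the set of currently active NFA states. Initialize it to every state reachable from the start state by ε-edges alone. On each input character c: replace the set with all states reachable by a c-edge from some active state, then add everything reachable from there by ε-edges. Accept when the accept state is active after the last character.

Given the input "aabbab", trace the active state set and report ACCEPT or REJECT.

Answer: ACCEPT

Steps:
S₀ = ε-closure({0}) = {0,1,2,3,4,6,8,12,13,14}
'a' @ 1: {1,3,5,7,9,10,13,14,15}  (accept∈set)
'a' @ 2: {1,3,13,14,15}  (accept∈set)
'b' @ 3: {1,3,13,14,15}  (accept∈set)
'b' @ 4: {1,3,13,14,15}  (accept∈set)
'a' @ 5: {1,3,13,14,15}  (accept∈set)
'b' @ 6: {1,3,13,14,15}  (accept∈set)
end set {1,3,13,14,15} — state 1 in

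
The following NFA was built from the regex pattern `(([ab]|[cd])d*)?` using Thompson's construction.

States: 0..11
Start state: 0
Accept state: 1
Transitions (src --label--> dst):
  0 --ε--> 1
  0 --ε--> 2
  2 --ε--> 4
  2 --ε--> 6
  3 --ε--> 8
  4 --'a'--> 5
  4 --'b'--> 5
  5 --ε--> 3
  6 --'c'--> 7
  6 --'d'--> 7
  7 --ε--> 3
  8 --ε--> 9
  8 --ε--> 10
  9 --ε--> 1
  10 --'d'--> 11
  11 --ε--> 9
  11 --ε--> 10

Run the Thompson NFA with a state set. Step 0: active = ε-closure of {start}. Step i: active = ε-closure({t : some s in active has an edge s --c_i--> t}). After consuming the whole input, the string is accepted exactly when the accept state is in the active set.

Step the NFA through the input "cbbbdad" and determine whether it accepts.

Answer: REJECT

Trace:
initial (ε-close {0}): {0,1,2,4,6}
'c' @ 1: {1,3,7,8,9,10}  [accepting]
'b' @ 2: {}  — state set empty
rest 'bbdad' ignored (set empty)
final: {}; accept 1 not in set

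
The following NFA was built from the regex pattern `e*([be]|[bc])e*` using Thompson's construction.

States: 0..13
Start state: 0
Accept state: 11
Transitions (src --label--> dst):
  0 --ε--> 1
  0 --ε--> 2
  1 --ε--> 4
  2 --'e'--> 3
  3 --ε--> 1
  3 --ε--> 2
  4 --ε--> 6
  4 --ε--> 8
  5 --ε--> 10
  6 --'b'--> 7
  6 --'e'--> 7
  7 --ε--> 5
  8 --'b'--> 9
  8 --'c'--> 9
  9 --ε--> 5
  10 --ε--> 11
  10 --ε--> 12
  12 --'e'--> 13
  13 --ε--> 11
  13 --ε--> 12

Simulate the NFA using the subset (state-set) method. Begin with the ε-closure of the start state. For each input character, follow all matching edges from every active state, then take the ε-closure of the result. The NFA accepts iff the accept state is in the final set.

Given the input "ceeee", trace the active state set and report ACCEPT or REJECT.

start: ε-closure({0}) = {0,1,2,4,6,8}
'c' @ 1: {5,9,10,11,12}  (accept∈set)
'e' @ 2: {11,12,13}  (accept∈set)
'e' @ 3: {11,12,13}  (accept∈set)
'e' @ 4: {11,12,13}  (accept∈set)
'e' @ 5: {11,12,13}  (accept∈set)
end set {11,12,13} — state 11 in

Answer: ACCEPT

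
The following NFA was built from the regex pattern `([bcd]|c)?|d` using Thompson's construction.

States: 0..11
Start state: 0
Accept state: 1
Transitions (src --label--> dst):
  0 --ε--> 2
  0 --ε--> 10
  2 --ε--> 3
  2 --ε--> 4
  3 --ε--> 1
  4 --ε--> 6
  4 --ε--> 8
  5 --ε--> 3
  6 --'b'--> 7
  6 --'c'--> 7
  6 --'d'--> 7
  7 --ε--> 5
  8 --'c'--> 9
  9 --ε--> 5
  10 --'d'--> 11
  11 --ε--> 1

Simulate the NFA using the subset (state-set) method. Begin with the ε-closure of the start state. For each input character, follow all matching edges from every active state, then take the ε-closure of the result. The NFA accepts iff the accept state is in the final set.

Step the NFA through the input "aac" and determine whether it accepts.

Answer: REJECT

Steps:
start: ε-closure({0}) = {0,1,2,3,4,6,8,10}
'a' @ 1: {}  — state set empty
rest 'ac' ignored (set empty)
end set {} — state 1 not in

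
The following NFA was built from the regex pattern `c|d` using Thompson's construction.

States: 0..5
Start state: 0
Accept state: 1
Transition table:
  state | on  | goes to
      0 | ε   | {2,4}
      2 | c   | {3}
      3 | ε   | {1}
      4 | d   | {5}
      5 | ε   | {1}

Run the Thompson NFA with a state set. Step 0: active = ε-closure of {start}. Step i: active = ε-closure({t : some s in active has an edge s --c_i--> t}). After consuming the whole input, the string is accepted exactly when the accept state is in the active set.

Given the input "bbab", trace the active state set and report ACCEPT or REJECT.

start: ε-closure({0}) = {0,2,4}
'b' @ 1: {}  — no active states
rest 'bab' ignored (set empty)
end set {} — state 1 not in

Answer: REJECT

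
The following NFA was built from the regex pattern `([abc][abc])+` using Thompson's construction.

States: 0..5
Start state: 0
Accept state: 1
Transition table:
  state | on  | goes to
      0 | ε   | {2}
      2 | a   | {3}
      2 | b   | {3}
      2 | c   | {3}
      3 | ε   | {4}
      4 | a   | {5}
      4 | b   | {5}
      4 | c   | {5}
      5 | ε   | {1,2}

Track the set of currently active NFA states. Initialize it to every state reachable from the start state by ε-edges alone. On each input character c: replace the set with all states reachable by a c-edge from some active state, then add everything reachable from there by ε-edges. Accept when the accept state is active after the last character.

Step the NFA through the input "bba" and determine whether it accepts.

Answer: REJECT

Trace:
start: ε-closure({0}) = {0,2}
'b' @ 1: {3,4}
'b' @ 2: {1,2,5}  (accept∈set)
'a' @ 3: {3,4}
end set {3,4} — state 1 not in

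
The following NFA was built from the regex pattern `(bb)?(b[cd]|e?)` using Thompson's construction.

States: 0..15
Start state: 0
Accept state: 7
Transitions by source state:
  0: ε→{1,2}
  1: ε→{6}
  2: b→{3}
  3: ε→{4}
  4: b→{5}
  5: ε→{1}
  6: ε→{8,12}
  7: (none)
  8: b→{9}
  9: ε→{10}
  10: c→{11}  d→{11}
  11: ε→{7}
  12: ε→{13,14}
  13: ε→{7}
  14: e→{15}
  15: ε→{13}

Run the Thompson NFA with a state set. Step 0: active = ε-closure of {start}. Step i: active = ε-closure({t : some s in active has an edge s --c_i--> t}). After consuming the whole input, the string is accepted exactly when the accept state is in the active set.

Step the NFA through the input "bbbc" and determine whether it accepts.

Answer: ACCEPT

Derivation:
S₀ = ε-closure({0}) = {0,1,2,6,7,8,12,13,14}
'b' @ 1: {3,4,9,10}
'b' @ 2: {1,5,6,7,8,12,13,14}  ✓accept
'b' @ 3: {9,10}
'c' @ 4: {7,11}  ✓accept
final: {7,11}; accept 7 in set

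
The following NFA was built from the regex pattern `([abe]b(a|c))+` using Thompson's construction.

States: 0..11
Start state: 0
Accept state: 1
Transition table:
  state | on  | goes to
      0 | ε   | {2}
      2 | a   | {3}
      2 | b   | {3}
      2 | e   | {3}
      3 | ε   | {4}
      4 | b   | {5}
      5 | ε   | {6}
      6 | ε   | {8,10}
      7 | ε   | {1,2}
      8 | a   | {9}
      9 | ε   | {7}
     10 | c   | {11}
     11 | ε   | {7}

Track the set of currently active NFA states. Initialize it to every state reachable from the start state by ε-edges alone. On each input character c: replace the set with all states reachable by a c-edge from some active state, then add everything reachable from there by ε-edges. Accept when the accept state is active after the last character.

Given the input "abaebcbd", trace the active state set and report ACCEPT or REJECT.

Answer: REJECT

Derivation:
S₀ = ε-closure({0}) = {0,2}
'a' @ 1: {3,4}
'b' @ 2: {5,6,8,10}
'a' @ 3: {1,2,7,9}  [accepting]
'e' @ 4: {3,4}
'b' @ 5: {5,6,8,10}
'c' @ 6: {1,2,7,11}  [accepting]
'b' @ 7: {3,4}
'd' @ 8: {}  — no active states
end set {} — state 1 not in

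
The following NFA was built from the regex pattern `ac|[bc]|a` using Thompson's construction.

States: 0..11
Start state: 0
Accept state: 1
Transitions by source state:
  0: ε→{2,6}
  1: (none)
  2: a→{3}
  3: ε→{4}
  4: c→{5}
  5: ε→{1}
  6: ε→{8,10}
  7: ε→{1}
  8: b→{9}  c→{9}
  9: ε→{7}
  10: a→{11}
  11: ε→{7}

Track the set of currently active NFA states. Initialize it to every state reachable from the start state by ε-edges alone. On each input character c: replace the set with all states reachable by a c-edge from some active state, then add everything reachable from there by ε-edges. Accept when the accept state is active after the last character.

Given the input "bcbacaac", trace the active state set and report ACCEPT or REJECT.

initial (ε-close {0}): {0,2,6,8,10}
'b' @ 1: {1,7,9}  ✓accept
'c' @ 2: {}  — dead — no transitions
rest 'bacaac' ignored (set empty)
final: {}; accept 1 not in set

Answer: REJECT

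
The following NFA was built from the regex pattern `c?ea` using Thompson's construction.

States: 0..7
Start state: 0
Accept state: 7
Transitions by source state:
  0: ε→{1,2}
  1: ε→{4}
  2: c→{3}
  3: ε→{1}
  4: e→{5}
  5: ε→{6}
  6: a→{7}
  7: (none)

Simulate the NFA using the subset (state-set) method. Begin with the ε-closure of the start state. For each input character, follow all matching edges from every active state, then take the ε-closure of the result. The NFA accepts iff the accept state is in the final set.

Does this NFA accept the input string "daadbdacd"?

Answer: REJECT

Derivation:
start: ε-closure({0}) = {0,1,2,4}
'd' @ 1: {}  — no active states
rest 'aadbdacd' ignored (set empty)
final: {}; accept 7 not in set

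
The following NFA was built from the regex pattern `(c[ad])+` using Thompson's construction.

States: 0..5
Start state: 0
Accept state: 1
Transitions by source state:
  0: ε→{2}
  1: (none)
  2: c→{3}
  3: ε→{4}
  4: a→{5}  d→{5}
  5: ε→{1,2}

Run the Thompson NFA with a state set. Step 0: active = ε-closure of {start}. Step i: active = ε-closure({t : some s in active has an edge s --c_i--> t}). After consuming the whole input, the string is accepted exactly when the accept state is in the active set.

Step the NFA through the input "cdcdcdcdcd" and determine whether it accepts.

initial (ε-close {0}): {0,2}
'c' @ 1: {3,4}
'd' @ 2: {1,2,5}  [accepting]
'c' @ 3: {3,4}
'd' @ 4: {1,2,5}  [accepting]
'c' @ 5: {3,4}
'd' @ 6: {1,2,5}  [accepting]
'c' @ 7: {3,4}
'd' @ 8: {1,2,5}  [accepting]
'c' @ 9: {3,4}
'd' @ 10: {1,2,5}  [accepting]
end set {1,2,5} — state 1 in

Answer: ACCEPT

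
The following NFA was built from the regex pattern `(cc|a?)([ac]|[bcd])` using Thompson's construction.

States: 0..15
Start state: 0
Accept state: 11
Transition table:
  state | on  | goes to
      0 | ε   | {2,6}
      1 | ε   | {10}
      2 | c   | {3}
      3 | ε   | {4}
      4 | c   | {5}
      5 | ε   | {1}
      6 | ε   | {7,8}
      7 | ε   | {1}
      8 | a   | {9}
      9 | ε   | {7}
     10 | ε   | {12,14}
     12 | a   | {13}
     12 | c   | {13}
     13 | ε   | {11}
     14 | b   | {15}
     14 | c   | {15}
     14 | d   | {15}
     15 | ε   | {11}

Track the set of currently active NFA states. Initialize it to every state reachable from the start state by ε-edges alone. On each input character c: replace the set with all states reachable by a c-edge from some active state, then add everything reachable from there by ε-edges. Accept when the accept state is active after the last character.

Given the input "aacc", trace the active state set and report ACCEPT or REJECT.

S₀ = ε-closure({0}) = {0,1,2,6,7,8,10,12,14}
'a' @ 1: {1,7,9,10,11,12,13,14}  (accept∈set)
'a' @ 2: {11,13}  (accept∈set)
'c' @ 3: {}  — state set empty
rest 'c' ignored (set empty)
end set {} — state 11 not in

Answer: REJECT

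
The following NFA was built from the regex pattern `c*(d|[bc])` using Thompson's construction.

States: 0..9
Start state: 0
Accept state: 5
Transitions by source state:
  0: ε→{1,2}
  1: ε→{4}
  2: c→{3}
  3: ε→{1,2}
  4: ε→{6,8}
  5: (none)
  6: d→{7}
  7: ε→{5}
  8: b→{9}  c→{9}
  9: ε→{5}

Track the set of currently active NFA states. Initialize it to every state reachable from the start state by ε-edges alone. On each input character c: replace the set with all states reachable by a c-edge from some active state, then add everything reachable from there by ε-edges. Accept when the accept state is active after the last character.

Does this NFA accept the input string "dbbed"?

initial (ε-close {0}): {0,1,2,4,6,8}
'd' @ 1: {5,7}  ✓accept
'b' @ 2: {}  — dead — no transitions
rest 'bed' ignored (set empty)
after full input: {}  (accept=5 not in)

Answer: REJECT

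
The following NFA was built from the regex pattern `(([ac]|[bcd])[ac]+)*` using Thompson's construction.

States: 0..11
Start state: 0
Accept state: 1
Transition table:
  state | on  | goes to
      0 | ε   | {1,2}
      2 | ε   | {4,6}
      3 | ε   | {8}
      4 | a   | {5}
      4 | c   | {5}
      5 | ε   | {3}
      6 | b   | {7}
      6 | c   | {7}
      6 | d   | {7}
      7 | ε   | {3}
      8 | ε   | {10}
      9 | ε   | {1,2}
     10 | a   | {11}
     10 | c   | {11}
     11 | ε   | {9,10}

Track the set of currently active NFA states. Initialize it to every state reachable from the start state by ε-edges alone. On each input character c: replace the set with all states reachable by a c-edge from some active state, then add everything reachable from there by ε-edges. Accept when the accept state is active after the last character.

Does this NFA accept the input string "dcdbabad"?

start: ε-closure({0}) = {0,1,2,4,6}
'd' @ 1: {3,7,8,10}
'c' @ 2: {1,2,4,6,9,10,11}  [accepting]
'd' @ 3: {3,7,8,10}
'b' @ 4: {}  — state set empty
rest 'abad' ignored (set empty)
final: {}; accept 1 not in set

Answer: REJECT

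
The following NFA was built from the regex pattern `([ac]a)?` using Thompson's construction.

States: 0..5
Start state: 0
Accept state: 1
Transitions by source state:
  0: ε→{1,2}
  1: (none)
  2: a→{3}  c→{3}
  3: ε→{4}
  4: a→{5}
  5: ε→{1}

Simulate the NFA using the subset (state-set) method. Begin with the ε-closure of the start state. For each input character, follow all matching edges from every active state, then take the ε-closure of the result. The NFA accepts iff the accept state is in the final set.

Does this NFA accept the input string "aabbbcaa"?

start: ε-closure({0}) = {0,1,2}
'a' @ 1: {3,4}
'a' @ 2: {1,5}  [accepting]
'b' @ 3: {}  — state set empty
rest 'bbcaa' ignored (set empty)
end set {} — state 1 not in

Answer: REJECT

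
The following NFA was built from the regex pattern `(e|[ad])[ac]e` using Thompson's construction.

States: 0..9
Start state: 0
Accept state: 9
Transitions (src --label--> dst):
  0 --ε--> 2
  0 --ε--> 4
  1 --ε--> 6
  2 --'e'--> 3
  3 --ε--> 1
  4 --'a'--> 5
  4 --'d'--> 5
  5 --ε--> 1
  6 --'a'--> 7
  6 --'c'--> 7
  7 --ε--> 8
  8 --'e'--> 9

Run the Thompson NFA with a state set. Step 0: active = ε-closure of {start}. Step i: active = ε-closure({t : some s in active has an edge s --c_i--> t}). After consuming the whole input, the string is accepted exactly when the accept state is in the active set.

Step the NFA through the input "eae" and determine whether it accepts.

S₀ = ε-closure({0}) = {0,2,4}
'e' @ 1: {1,3,6}
'a' @ 2: {7,8}
'e' @ 3: {9}  (accept∈set)
final: {9}; accept 9 in set

Answer: ACCEPT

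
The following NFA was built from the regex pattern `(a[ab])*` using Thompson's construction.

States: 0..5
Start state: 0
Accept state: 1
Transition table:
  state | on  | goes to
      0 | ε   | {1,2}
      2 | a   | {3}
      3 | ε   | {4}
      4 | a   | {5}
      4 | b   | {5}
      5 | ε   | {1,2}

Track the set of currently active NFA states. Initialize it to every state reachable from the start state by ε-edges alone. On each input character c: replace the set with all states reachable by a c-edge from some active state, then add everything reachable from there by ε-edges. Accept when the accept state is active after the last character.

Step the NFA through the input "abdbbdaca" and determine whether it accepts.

S₀ = ε-closure({0}) = {0,1,2}
'a' @ 1: {3,4}
'b' @ 2: {1,2,5}  ✓accept
'd' @ 3: {}  — state set empty
rest 'bbdaca' ignored (set empty)
end set {} — state 1 not in

Answer: REJECT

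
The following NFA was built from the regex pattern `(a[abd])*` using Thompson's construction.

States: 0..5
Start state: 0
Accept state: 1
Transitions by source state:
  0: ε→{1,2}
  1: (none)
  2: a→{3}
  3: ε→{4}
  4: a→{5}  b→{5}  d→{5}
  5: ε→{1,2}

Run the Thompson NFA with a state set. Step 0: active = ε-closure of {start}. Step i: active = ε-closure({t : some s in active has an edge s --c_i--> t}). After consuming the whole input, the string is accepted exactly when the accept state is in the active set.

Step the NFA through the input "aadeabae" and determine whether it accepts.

initial (ε-close {0}): {0,1,2}
'a' @ 1: {3,4}
'a' @ 2: {1,2,5}  (accept∈set)
'd' @ 3: {}  — state set empty
rest 'eabae' ignored (set empty)
final: {}; accept 1 not in set

Answer: REJECT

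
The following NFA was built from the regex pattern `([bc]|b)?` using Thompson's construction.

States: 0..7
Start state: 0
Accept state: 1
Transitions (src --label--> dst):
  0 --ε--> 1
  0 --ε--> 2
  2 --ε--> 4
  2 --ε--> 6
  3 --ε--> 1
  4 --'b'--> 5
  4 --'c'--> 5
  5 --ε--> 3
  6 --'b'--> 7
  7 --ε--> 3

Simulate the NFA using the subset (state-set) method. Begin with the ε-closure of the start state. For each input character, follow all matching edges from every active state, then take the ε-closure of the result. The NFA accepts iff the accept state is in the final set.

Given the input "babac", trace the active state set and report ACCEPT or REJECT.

S₀ = ε-closure({0}) = {0,1,2,4,6}
'b' @ 1: {1,3,5,7}  [accepting]
'a' @ 2: {}  — dead — no transitions
rest 'bac' ignored (set empty)
end set {} — state 1 not in

Answer: REJECT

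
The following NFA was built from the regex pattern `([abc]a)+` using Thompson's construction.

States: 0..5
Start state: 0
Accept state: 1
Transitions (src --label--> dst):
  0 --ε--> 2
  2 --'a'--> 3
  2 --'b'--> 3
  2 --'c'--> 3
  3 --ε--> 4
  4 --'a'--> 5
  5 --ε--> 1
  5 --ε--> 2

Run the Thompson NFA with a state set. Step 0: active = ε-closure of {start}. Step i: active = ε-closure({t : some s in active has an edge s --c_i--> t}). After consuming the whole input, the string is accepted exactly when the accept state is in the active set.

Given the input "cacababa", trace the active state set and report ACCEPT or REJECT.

initial (ε-close {0}): {0,2}
'c' @ 1: {3,4}
'a' @ 2: {1,2,5}  ✓accept
'c' @ 3: {3,4}
'a' @ 4: {1,2,5}  ✓accept
'b' @ 5: {3,4}
'a' @ 6: {1,2,5}  ✓accept
'b' @ 7: {3,4}
'a' @ 8: {1,2,5}  ✓accept
final: {1,2,5}; accept 1 in set

Answer: ACCEPT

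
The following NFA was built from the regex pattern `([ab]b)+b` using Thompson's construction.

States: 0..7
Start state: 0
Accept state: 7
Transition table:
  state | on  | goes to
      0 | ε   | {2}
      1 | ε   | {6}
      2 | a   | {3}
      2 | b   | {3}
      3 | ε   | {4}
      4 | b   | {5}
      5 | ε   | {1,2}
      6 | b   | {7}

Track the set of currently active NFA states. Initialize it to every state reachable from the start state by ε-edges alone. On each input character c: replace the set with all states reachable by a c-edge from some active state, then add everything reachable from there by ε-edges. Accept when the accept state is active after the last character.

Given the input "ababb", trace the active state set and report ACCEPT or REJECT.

Answer: ACCEPT

Trace:
initial (ε-close {0}): {0,2}
'a' @ 1: {3,4}
'b' @ 2: {1,2,5,6}
'a' @ 3: {3,4}
'b' @ 4: {1,2,5,6}
'b' @ 5: {3,4,7}  ✓accept
after full input: {3,4,7}  (accept=7 in)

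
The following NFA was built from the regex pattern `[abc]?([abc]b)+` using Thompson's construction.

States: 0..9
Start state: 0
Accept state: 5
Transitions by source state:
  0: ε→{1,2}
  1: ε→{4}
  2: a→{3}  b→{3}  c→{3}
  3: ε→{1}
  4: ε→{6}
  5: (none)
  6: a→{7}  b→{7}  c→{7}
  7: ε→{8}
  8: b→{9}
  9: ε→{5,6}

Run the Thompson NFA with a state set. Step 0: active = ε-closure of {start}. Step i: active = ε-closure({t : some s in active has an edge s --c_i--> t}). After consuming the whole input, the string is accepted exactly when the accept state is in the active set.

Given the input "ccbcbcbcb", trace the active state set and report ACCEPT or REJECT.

initial (ε-close {0}): {0,1,2,4,6}
'c' @ 1: {1,3,4,6,7,8}
'c' @ 2: {7,8}
'b' @ 3: {5,6,9}  (accept∈set)
'c' @ 4: {7,8}
'b' @ 5: {5,6,9}  (accept∈set)
'c' @ 6: {7,8}
'b' @ 7: {5,6,9}  (accept∈set)
'c' @ 8: {7,8}
'b' @ 9: {5,6,9}  (accept∈set)
final: {5,6,9}; accept 5 in set

Answer: ACCEPT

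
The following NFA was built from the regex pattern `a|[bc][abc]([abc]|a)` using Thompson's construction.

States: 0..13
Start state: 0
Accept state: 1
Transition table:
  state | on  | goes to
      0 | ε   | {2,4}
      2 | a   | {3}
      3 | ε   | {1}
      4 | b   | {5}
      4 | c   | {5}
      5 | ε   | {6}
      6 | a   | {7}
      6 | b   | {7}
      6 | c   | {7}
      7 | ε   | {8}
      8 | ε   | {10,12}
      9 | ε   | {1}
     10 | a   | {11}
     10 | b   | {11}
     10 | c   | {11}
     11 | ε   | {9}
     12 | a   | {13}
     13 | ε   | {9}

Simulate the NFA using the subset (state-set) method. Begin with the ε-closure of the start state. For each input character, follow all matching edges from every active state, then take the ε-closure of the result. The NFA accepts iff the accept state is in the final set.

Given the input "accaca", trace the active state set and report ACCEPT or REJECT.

initial (ε-close {0}): {0,2,4}
'a' @ 1: {1,3}  (accept∈set)
'c' @ 2: {}  — no active states
rest 'caca' ignored (set empty)
end set {} — state 1 not in

Answer: REJECT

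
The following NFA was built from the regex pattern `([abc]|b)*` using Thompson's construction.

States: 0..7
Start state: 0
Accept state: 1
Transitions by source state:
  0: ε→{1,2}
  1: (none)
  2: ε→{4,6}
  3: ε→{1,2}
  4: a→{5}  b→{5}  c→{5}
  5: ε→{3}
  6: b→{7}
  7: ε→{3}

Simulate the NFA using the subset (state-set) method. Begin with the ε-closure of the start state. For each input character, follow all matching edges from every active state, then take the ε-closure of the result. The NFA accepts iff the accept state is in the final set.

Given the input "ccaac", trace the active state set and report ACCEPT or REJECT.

Answer: ACCEPT

Trace:
initial (ε-close {0}): {0,1,2,4,6}
'c' @ 1: {1,2,3,4,5,6}  ✓accept
'c' @ 2: {1,2,3,4,5,6}  ✓accept
'a' @ 3: {1,2,3,4,5,6}  ✓accept
'a' @ 4: {1,2,3,4,5,6}  ✓accept
'c' @ 5: {1,2,3,4,5,6}  ✓accept
after full input: {1,2,3,4,5,6}  (accept=1 in)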